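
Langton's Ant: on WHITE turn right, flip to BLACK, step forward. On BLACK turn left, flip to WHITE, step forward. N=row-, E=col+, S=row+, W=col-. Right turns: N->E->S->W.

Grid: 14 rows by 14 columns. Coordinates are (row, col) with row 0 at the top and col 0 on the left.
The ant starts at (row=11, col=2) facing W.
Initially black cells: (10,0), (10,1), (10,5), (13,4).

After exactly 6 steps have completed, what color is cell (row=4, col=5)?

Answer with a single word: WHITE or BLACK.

Answer: WHITE

Derivation:
Step 1: on WHITE (11,2): turn R to N, flip to black, move to (10,2). |black|=5
Step 2: on WHITE (10,2): turn R to E, flip to black, move to (10,3). |black|=6
Step 3: on WHITE (10,3): turn R to S, flip to black, move to (11,3). |black|=7
Step 4: on WHITE (11,3): turn R to W, flip to black, move to (11,2). |black|=8
Step 5: on BLACK (11,2): turn L to S, flip to white, move to (12,2). |black|=7
Step 6: on WHITE (12,2): turn R to W, flip to black, move to (12,1). |black|=8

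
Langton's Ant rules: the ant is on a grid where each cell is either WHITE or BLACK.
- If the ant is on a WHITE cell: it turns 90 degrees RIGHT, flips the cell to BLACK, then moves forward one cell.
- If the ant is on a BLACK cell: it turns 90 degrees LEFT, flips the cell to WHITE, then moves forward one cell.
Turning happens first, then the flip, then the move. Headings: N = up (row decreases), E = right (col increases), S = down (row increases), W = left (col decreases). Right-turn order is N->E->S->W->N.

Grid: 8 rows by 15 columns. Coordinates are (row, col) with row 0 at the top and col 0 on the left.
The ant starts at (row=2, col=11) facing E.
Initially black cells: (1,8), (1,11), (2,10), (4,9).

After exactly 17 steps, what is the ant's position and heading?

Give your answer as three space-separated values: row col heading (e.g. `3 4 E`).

Step 1: on WHITE (2,11): turn R to S, flip to black, move to (3,11). |black|=5
Step 2: on WHITE (3,11): turn R to W, flip to black, move to (3,10). |black|=6
Step 3: on WHITE (3,10): turn R to N, flip to black, move to (2,10). |black|=7
Step 4: on BLACK (2,10): turn L to W, flip to white, move to (2,9). |black|=6
Step 5: on WHITE (2,9): turn R to N, flip to black, move to (1,9). |black|=7
Step 6: on WHITE (1,9): turn R to E, flip to black, move to (1,10). |black|=8
Step 7: on WHITE (1,10): turn R to S, flip to black, move to (2,10). |black|=9
Step 8: on WHITE (2,10): turn R to W, flip to black, move to (2,9). |black|=10
Step 9: on BLACK (2,9): turn L to S, flip to white, move to (3,9). |black|=9
Step 10: on WHITE (3,9): turn R to W, flip to black, move to (3,8). |black|=10
Step 11: on WHITE (3,8): turn R to N, flip to black, move to (2,8). |black|=11
Step 12: on WHITE (2,8): turn R to E, flip to black, move to (2,9). |black|=12
Step 13: on WHITE (2,9): turn R to S, flip to black, move to (3,9). |black|=13
Step 14: on BLACK (3,9): turn L to E, flip to white, move to (3,10). |black|=12
Step 15: on BLACK (3,10): turn L to N, flip to white, move to (2,10). |black|=11
Step 16: on BLACK (2,10): turn L to W, flip to white, move to (2,9). |black|=10
Step 17: on BLACK (2,9): turn L to S, flip to white, move to (3,9). |black|=9

Answer: 3 9 S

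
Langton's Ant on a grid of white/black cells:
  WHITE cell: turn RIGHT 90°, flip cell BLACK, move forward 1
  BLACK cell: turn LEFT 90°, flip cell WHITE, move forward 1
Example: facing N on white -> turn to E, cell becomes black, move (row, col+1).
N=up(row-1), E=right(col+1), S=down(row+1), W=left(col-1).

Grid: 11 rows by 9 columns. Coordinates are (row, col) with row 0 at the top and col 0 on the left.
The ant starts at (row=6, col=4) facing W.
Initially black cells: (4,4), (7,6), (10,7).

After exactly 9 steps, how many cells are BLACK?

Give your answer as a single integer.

Answer: 10

Derivation:
Step 1: on WHITE (6,4): turn R to N, flip to black, move to (5,4). |black|=4
Step 2: on WHITE (5,4): turn R to E, flip to black, move to (5,5). |black|=5
Step 3: on WHITE (5,5): turn R to S, flip to black, move to (6,5). |black|=6
Step 4: on WHITE (6,5): turn R to W, flip to black, move to (6,4). |black|=7
Step 5: on BLACK (6,4): turn L to S, flip to white, move to (7,4). |black|=6
Step 6: on WHITE (7,4): turn R to W, flip to black, move to (7,3). |black|=7
Step 7: on WHITE (7,3): turn R to N, flip to black, move to (6,3). |black|=8
Step 8: on WHITE (6,3): turn R to E, flip to black, move to (6,4). |black|=9
Step 9: on WHITE (6,4): turn R to S, flip to black, move to (7,4). |black|=10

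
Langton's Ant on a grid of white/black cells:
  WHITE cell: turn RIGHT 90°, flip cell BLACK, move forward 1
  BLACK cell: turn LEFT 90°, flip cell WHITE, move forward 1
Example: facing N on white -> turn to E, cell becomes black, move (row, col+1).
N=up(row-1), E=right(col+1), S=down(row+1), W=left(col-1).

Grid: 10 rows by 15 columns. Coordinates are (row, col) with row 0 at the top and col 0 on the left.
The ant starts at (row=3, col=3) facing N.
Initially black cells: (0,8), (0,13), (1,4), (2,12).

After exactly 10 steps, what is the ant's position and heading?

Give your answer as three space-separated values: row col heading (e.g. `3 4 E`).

Step 1: on WHITE (3,3): turn R to E, flip to black, move to (3,4). |black|=5
Step 2: on WHITE (3,4): turn R to S, flip to black, move to (4,4). |black|=6
Step 3: on WHITE (4,4): turn R to W, flip to black, move to (4,3). |black|=7
Step 4: on WHITE (4,3): turn R to N, flip to black, move to (3,3). |black|=8
Step 5: on BLACK (3,3): turn L to W, flip to white, move to (3,2). |black|=7
Step 6: on WHITE (3,2): turn R to N, flip to black, move to (2,2). |black|=8
Step 7: on WHITE (2,2): turn R to E, flip to black, move to (2,3). |black|=9
Step 8: on WHITE (2,3): turn R to S, flip to black, move to (3,3). |black|=10
Step 9: on WHITE (3,3): turn R to W, flip to black, move to (3,2). |black|=11
Step 10: on BLACK (3,2): turn L to S, flip to white, move to (4,2). |black|=10

Answer: 4 2 S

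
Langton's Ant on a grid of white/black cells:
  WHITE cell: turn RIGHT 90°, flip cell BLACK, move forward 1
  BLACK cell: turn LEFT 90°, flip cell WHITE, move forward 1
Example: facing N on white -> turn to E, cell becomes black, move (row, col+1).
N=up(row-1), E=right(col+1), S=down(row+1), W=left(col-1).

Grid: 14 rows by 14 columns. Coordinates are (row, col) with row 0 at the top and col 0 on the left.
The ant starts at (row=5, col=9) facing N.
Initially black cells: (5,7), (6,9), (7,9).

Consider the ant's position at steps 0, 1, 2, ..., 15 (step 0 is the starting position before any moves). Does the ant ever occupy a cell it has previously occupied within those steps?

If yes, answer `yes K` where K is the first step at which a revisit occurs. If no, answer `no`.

Answer: yes 8

Derivation:
Step 1: on WHITE (5,9): turn R to E, flip to black, move to (5,10). |black|=4 — new cell
Step 2: on WHITE (5,10): turn R to S, flip to black, move to (6,10). |black|=5 — new cell
Step 3: on WHITE (6,10): turn R to W, flip to black, move to (6,9). |black|=6 — new cell
Step 4: on BLACK (6,9): turn L to S, flip to white, move to (7,9). |black|=5 — new cell
Step 5: on BLACK (7,9): turn L to E, flip to white, move to (7,10). |black|=4 — new cell
Step 6: on WHITE (7,10): turn R to S, flip to black, move to (8,10). |black|=5 — new cell
Step 7: on WHITE (8,10): turn R to W, flip to black, move to (8,9). |black|=6 — new cell
Step 8: on WHITE (8,9): turn R to N, flip to black, move to (7,9). |black|=7 — REVISIT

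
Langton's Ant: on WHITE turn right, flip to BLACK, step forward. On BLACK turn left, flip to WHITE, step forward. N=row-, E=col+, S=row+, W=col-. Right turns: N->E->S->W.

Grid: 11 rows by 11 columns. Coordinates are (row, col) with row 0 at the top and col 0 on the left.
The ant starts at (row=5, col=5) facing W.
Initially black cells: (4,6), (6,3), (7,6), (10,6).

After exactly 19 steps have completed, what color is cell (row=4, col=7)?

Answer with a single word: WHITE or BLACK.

Step 1: on WHITE (5,5): turn R to N, flip to black, move to (4,5). |black|=5
Step 2: on WHITE (4,5): turn R to E, flip to black, move to (4,6). |black|=6
Step 3: on BLACK (4,6): turn L to N, flip to white, move to (3,6). |black|=5
Step 4: on WHITE (3,6): turn R to E, flip to black, move to (3,7). |black|=6
Step 5: on WHITE (3,7): turn R to S, flip to black, move to (4,7). |black|=7
Step 6: on WHITE (4,7): turn R to W, flip to black, move to (4,6). |black|=8
Step 7: on WHITE (4,6): turn R to N, flip to black, move to (3,6). |black|=9
Step 8: on BLACK (3,6): turn L to W, flip to white, move to (3,5). |black|=8
Step 9: on WHITE (3,5): turn R to N, flip to black, move to (2,5). |black|=9
Step 10: on WHITE (2,5): turn R to E, flip to black, move to (2,6). |black|=10
Step 11: on WHITE (2,6): turn R to S, flip to black, move to (3,6). |black|=11
Step 12: on WHITE (3,6): turn R to W, flip to black, move to (3,5). |black|=12
Step 13: on BLACK (3,5): turn L to S, flip to white, move to (4,5). |black|=11
Step 14: on BLACK (4,5): turn L to E, flip to white, move to (4,6). |black|=10
Step 15: on BLACK (4,6): turn L to N, flip to white, move to (3,6). |black|=9
Step 16: on BLACK (3,6): turn L to W, flip to white, move to (3,5). |black|=8
Step 17: on WHITE (3,5): turn R to N, flip to black, move to (2,5). |black|=9
Step 18: on BLACK (2,5): turn L to W, flip to white, move to (2,4). |black|=8
Step 19: on WHITE (2,4): turn R to N, flip to black, move to (1,4). |black|=9

Answer: BLACK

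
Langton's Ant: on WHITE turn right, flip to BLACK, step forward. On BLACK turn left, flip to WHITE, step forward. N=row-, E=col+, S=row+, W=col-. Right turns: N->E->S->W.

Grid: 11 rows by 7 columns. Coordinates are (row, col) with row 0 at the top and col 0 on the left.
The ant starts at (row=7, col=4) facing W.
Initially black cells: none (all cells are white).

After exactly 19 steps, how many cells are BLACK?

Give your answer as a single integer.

Answer: 7

Derivation:
Step 1: on WHITE (7,4): turn R to N, flip to black, move to (6,4). |black|=1
Step 2: on WHITE (6,4): turn R to E, flip to black, move to (6,5). |black|=2
Step 3: on WHITE (6,5): turn R to S, flip to black, move to (7,5). |black|=3
Step 4: on WHITE (7,5): turn R to W, flip to black, move to (7,4). |black|=4
Step 5: on BLACK (7,4): turn L to S, flip to white, move to (8,4). |black|=3
Step 6: on WHITE (8,4): turn R to W, flip to black, move to (8,3). |black|=4
Step 7: on WHITE (8,3): turn R to N, flip to black, move to (7,3). |black|=5
Step 8: on WHITE (7,3): turn R to E, flip to black, move to (7,4). |black|=6
Step 9: on WHITE (7,4): turn R to S, flip to black, move to (8,4). |black|=7
Step 10: on BLACK (8,4): turn L to E, flip to white, move to (8,5). |black|=6
Step 11: on WHITE (8,5): turn R to S, flip to black, move to (9,5). |black|=7
Step 12: on WHITE (9,5): turn R to W, flip to black, move to (9,4). |black|=8
Step 13: on WHITE (9,4): turn R to N, flip to black, move to (8,4). |black|=9
Step 14: on WHITE (8,4): turn R to E, flip to black, move to (8,5). |black|=10
Step 15: on BLACK (8,5): turn L to N, flip to white, move to (7,5). |black|=9
Step 16: on BLACK (7,5): turn L to W, flip to white, move to (7,4). |black|=8
Step 17: on BLACK (7,4): turn L to S, flip to white, move to (8,4). |black|=7
Step 18: on BLACK (8,4): turn L to E, flip to white, move to (8,5). |black|=6
Step 19: on WHITE (8,5): turn R to S, flip to black, move to (9,5). |black|=7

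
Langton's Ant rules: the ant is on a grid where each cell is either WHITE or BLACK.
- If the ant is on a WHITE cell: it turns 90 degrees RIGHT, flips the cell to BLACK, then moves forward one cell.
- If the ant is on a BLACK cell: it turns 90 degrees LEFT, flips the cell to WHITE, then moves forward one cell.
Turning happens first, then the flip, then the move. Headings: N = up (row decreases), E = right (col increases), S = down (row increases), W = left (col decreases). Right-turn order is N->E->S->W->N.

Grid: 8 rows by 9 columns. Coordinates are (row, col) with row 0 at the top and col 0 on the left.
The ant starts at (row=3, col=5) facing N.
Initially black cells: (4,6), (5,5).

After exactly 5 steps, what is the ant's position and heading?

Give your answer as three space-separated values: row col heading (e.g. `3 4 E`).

Answer: 5 6 W

Derivation:
Step 1: on WHITE (3,5): turn R to E, flip to black, move to (3,6). |black|=3
Step 2: on WHITE (3,6): turn R to S, flip to black, move to (4,6). |black|=4
Step 3: on BLACK (4,6): turn L to E, flip to white, move to (4,7). |black|=3
Step 4: on WHITE (4,7): turn R to S, flip to black, move to (5,7). |black|=4
Step 5: on WHITE (5,7): turn R to W, flip to black, move to (5,6). |black|=5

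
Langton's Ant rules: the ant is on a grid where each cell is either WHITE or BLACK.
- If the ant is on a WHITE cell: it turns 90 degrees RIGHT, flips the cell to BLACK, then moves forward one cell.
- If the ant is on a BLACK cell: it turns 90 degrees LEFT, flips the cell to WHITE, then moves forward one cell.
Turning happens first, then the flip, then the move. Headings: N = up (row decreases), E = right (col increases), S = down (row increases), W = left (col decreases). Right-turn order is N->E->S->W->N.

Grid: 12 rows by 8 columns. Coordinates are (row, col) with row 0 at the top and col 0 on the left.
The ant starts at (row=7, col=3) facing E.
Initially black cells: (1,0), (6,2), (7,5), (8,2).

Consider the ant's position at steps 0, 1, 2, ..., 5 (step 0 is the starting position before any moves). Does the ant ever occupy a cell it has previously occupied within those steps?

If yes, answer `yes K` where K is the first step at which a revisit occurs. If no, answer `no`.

Step 1: on WHITE (7,3): turn R to S, flip to black, move to (8,3). |black|=5 — new cell
Step 2: on WHITE (8,3): turn R to W, flip to black, move to (8,2). |black|=6 — new cell
Step 3: on BLACK (8,2): turn L to S, flip to white, move to (9,2). |black|=5 — new cell
Step 4: on WHITE (9,2): turn R to W, flip to black, move to (9,1). |black|=6 — new cell
Step 5: on WHITE (9,1): turn R to N, flip to black, move to (8,1). |black|=7 — new cell
No revisit within 5 steps.

Answer: no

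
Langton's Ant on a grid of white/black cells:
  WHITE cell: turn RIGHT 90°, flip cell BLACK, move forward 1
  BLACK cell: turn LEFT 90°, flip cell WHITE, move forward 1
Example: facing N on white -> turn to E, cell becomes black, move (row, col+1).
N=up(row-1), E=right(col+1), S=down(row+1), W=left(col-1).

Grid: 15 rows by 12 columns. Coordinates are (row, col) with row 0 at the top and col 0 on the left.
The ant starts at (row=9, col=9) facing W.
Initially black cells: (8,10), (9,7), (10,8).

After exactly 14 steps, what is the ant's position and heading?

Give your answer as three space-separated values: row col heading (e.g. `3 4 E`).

Answer: 8 10 E

Derivation:
Step 1: on WHITE (9,9): turn R to N, flip to black, move to (8,9). |black|=4
Step 2: on WHITE (8,9): turn R to E, flip to black, move to (8,10). |black|=5
Step 3: on BLACK (8,10): turn L to N, flip to white, move to (7,10). |black|=4
Step 4: on WHITE (7,10): turn R to E, flip to black, move to (7,11). |black|=5
Step 5: on WHITE (7,11): turn R to S, flip to black, move to (8,11). |black|=6
Step 6: on WHITE (8,11): turn R to W, flip to black, move to (8,10). |black|=7
Step 7: on WHITE (8,10): turn R to N, flip to black, move to (7,10). |black|=8
Step 8: on BLACK (7,10): turn L to W, flip to white, move to (7,9). |black|=7
Step 9: on WHITE (7,9): turn R to N, flip to black, move to (6,9). |black|=8
Step 10: on WHITE (6,9): turn R to E, flip to black, move to (6,10). |black|=9
Step 11: on WHITE (6,10): turn R to S, flip to black, move to (7,10). |black|=10
Step 12: on WHITE (7,10): turn R to W, flip to black, move to (7,9). |black|=11
Step 13: on BLACK (7,9): turn L to S, flip to white, move to (8,9). |black|=10
Step 14: on BLACK (8,9): turn L to E, flip to white, move to (8,10). |black|=9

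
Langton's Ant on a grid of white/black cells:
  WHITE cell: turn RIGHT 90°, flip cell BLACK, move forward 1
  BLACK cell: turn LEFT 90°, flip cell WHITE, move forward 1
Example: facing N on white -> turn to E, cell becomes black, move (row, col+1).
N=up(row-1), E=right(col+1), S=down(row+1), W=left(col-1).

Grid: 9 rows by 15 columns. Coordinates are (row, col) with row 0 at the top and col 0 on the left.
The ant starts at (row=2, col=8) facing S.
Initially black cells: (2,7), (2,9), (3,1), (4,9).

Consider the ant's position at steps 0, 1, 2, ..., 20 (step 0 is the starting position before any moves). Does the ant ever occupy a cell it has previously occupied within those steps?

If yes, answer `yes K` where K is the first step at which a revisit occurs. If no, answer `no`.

Answer: yes 5

Derivation:
Step 1: on WHITE (2,8): turn R to W, flip to black, move to (2,7). |black|=5 — new cell
Step 2: on BLACK (2,7): turn L to S, flip to white, move to (3,7). |black|=4 — new cell
Step 3: on WHITE (3,7): turn R to W, flip to black, move to (3,6). |black|=5 — new cell
Step 4: on WHITE (3,6): turn R to N, flip to black, move to (2,6). |black|=6 — new cell
Step 5: on WHITE (2,6): turn R to E, flip to black, move to (2,7). |black|=7 — REVISIT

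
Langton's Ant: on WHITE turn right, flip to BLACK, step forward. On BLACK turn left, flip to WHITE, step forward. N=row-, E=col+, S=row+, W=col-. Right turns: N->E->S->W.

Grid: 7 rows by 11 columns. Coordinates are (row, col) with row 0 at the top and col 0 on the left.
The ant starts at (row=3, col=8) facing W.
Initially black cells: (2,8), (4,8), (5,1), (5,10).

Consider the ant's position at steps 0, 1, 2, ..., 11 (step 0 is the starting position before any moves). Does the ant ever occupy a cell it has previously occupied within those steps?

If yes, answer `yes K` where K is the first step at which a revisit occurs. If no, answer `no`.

Step 1: on WHITE (3,8): turn R to N, flip to black, move to (2,8). |black|=5 — new cell
Step 2: on BLACK (2,8): turn L to W, flip to white, move to (2,7). |black|=4 — new cell
Step 3: on WHITE (2,7): turn R to N, flip to black, move to (1,7). |black|=5 — new cell
Step 4: on WHITE (1,7): turn R to E, flip to black, move to (1,8). |black|=6 — new cell
Step 5: on WHITE (1,8): turn R to S, flip to black, move to (2,8). |black|=7 — REVISIT

Answer: yes 5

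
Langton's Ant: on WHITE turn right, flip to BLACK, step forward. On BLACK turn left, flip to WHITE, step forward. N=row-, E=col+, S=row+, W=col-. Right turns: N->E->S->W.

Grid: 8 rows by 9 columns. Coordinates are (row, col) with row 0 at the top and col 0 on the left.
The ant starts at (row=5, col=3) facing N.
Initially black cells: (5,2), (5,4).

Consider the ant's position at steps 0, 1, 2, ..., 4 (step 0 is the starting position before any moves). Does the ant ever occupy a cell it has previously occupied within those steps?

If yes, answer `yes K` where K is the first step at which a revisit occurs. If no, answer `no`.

Answer: no

Derivation:
Step 1: on WHITE (5,3): turn R to E, flip to black, move to (5,4). |black|=3 — new cell
Step 2: on BLACK (5,4): turn L to N, flip to white, move to (4,4). |black|=2 — new cell
Step 3: on WHITE (4,4): turn R to E, flip to black, move to (4,5). |black|=3 — new cell
Step 4: on WHITE (4,5): turn R to S, flip to black, move to (5,5). |black|=4 — new cell
No revisit within 4 steps.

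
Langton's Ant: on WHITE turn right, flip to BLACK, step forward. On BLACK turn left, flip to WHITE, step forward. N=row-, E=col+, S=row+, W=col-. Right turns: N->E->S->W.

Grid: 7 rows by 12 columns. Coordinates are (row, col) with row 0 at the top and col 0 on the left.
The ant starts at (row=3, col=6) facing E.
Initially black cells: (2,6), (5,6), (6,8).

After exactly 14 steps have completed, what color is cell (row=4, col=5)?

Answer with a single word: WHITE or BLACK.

Step 1: on WHITE (3,6): turn R to S, flip to black, move to (4,6). |black|=4
Step 2: on WHITE (4,6): turn R to W, flip to black, move to (4,5). |black|=5
Step 3: on WHITE (4,5): turn R to N, flip to black, move to (3,5). |black|=6
Step 4: on WHITE (3,5): turn R to E, flip to black, move to (3,6). |black|=7
Step 5: on BLACK (3,6): turn L to N, flip to white, move to (2,6). |black|=6
Step 6: on BLACK (2,6): turn L to W, flip to white, move to (2,5). |black|=5
Step 7: on WHITE (2,5): turn R to N, flip to black, move to (1,5). |black|=6
Step 8: on WHITE (1,5): turn R to E, flip to black, move to (1,6). |black|=7
Step 9: on WHITE (1,6): turn R to S, flip to black, move to (2,6). |black|=8
Step 10: on WHITE (2,6): turn R to W, flip to black, move to (2,5). |black|=9
Step 11: on BLACK (2,5): turn L to S, flip to white, move to (3,5). |black|=8
Step 12: on BLACK (3,5): turn L to E, flip to white, move to (3,6). |black|=7
Step 13: on WHITE (3,6): turn R to S, flip to black, move to (4,6). |black|=8
Step 14: on BLACK (4,6): turn L to E, flip to white, move to (4,7). |black|=7

Answer: BLACK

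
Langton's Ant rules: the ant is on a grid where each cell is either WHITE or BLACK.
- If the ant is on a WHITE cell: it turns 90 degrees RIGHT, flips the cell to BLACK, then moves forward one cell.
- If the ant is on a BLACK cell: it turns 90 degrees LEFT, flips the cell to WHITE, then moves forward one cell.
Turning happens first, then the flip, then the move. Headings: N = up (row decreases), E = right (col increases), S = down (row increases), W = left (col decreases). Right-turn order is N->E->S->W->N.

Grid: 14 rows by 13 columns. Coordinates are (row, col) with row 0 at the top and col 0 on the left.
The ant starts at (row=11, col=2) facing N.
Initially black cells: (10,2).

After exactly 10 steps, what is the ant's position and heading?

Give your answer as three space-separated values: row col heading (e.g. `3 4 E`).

Step 1: on WHITE (11,2): turn R to E, flip to black, move to (11,3). |black|=2
Step 2: on WHITE (11,3): turn R to S, flip to black, move to (12,3). |black|=3
Step 3: on WHITE (12,3): turn R to W, flip to black, move to (12,2). |black|=4
Step 4: on WHITE (12,2): turn R to N, flip to black, move to (11,2). |black|=5
Step 5: on BLACK (11,2): turn L to W, flip to white, move to (11,1). |black|=4
Step 6: on WHITE (11,1): turn R to N, flip to black, move to (10,1). |black|=5
Step 7: on WHITE (10,1): turn R to E, flip to black, move to (10,2). |black|=6
Step 8: on BLACK (10,2): turn L to N, flip to white, move to (9,2). |black|=5
Step 9: on WHITE (9,2): turn R to E, flip to black, move to (9,3). |black|=6
Step 10: on WHITE (9,3): turn R to S, flip to black, move to (10,3). |black|=7

Answer: 10 3 S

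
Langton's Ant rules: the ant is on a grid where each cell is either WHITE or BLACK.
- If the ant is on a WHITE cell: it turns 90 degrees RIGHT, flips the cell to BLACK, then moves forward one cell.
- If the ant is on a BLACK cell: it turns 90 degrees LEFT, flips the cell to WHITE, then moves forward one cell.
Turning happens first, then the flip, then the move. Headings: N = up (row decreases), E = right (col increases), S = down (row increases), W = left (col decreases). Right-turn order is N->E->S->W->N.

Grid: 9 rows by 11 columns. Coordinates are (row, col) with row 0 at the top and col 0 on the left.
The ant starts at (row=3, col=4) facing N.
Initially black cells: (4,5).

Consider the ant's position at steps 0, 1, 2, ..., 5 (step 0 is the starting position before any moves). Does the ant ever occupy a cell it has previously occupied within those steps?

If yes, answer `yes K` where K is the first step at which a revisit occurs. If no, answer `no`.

Step 1: on WHITE (3,4): turn R to E, flip to black, move to (3,5). |black|=2 — new cell
Step 2: on WHITE (3,5): turn R to S, flip to black, move to (4,5). |black|=3 — new cell
Step 3: on BLACK (4,5): turn L to E, flip to white, move to (4,6). |black|=2 — new cell
Step 4: on WHITE (4,6): turn R to S, flip to black, move to (5,6). |black|=3 — new cell
Step 5: on WHITE (5,6): turn R to W, flip to black, move to (5,5). |black|=4 — new cell
No revisit within 5 steps.

Answer: no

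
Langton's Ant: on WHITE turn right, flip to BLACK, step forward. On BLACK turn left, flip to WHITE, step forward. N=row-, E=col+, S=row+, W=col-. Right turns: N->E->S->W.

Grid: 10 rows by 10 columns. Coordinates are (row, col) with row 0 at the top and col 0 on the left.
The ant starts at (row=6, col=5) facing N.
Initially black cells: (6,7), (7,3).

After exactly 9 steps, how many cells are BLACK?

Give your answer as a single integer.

Step 1: on WHITE (6,5): turn R to E, flip to black, move to (6,6). |black|=3
Step 2: on WHITE (6,6): turn R to S, flip to black, move to (7,6). |black|=4
Step 3: on WHITE (7,6): turn R to W, flip to black, move to (7,5). |black|=5
Step 4: on WHITE (7,5): turn R to N, flip to black, move to (6,5). |black|=6
Step 5: on BLACK (6,5): turn L to W, flip to white, move to (6,4). |black|=5
Step 6: on WHITE (6,4): turn R to N, flip to black, move to (5,4). |black|=6
Step 7: on WHITE (5,4): turn R to E, flip to black, move to (5,5). |black|=7
Step 8: on WHITE (5,5): turn R to S, flip to black, move to (6,5). |black|=8
Step 9: on WHITE (6,5): turn R to W, flip to black, move to (6,4). |black|=9

Answer: 9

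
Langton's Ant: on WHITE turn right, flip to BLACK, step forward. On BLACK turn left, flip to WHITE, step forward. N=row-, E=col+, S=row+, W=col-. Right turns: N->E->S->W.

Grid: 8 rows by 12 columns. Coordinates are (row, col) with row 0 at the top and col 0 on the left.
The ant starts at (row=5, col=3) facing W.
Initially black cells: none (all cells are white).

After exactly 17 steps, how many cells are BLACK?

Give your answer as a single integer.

Step 1: on WHITE (5,3): turn R to N, flip to black, move to (4,3). |black|=1
Step 2: on WHITE (4,3): turn R to E, flip to black, move to (4,4). |black|=2
Step 3: on WHITE (4,4): turn R to S, flip to black, move to (5,4). |black|=3
Step 4: on WHITE (5,4): turn R to W, flip to black, move to (5,3). |black|=4
Step 5: on BLACK (5,3): turn L to S, flip to white, move to (6,3). |black|=3
Step 6: on WHITE (6,3): turn R to W, flip to black, move to (6,2). |black|=4
Step 7: on WHITE (6,2): turn R to N, flip to black, move to (5,2). |black|=5
Step 8: on WHITE (5,2): turn R to E, flip to black, move to (5,3). |black|=6
Step 9: on WHITE (5,3): turn R to S, flip to black, move to (6,3). |black|=7
Step 10: on BLACK (6,3): turn L to E, flip to white, move to (6,4). |black|=6
Step 11: on WHITE (6,4): turn R to S, flip to black, move to (7,4). |black|=7
Step 12: on WHITE (7,4): turn R to W, flip to black, move to (7,3). |black|=8
Step 13: on WHITE (7,3): turn R to N, flip to black, move to (6,3). |black|=9
Step 14: on WHITE (6,3): turn R to E, flip to black, move to (6,4). |black|=10
Step 15: on BLACK (6,4): turn L to N, flip to white, move to (5,4). |black|=9
Step 16: on BLACK (5,4): turn L to W, flip to white, move to (5,3). |black|=8
Step 17: on BLACK (5,3): turn L to S, flip to white, move to (6,3). |black|=7

Answer: 7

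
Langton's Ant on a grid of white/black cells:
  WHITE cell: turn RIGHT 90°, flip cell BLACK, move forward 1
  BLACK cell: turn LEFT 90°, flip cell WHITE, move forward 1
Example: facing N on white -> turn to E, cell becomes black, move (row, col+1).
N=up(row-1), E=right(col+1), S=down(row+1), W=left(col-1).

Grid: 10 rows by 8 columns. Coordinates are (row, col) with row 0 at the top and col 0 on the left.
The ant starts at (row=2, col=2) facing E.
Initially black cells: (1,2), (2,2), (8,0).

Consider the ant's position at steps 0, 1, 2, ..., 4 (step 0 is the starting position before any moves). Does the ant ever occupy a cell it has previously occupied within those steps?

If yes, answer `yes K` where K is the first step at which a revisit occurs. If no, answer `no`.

Answer: no

Derivation:
Step 1: on BLACK (2,2): turn L to N, flip to white, move to (1,2). |black|=2 — new cell
Step 2: on BLACK (1,2): turn L to W, flip to white, move to (1,1). |black|=1 — new cell
Step 3: on WHITE (1,1): turn R to N, flip to black, move to (0,1). |black|=2 — new cell
Step 4: on WHITE (0,1): turn R to E, flip to black, move to (0,2). |black|=3 — new cell
No revisit within 4 steps.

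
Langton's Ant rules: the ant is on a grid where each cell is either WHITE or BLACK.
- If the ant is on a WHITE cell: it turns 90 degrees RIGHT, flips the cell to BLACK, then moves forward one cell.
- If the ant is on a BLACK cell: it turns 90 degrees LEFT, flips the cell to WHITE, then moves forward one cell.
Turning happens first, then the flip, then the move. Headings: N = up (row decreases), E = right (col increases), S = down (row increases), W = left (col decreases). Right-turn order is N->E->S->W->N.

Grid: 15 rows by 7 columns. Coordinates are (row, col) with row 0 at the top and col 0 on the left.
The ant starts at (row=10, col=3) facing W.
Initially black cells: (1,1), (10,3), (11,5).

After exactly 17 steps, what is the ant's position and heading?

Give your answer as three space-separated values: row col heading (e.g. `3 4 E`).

Answer: 11 5 N

Derivation:
Step 1: on BLACK (10,3): turn L to S, flip to white, move to (11,3). |black|=2
Step 2: on WHITE (11,3): turn R to W, flip to black, move to (11,2). |black|=3
Step 3: on WHITE (11,2): turn R to N, flip to black, move to (10,2). |black|=4
Step 4: on WHITE (10,2): turn R to E, flip to black, move to (10,3). |black|=5
Step 5: on WHITE (10,3): turn R to S, flip to black, move to (11,3). |black|=6
Step 6: on BLACK (11,3): turn L to E, flip to white, move to (11,4). |black|=5
Step 7: on WHITE (11,4): turn R to S, flip to black, move to (12,4). |black|=6
Step 8: on WHITE (12,4): turn R to W, flip to black, move to (12,3). |black|=7
Step 9: on WHITE (12,3): turn R to N, flip to black, move to (11,3). |black|=8
Step 10: on WHITE (11,3): turn R to E, flip to black, move to (11,4). |black|=9
Step 11: on BLACK (11,4): turn L to N, flip to white, move to (10,4). |black|=8
Step 12: on WHITE (10,4): turn R to E, flip to black, move to (10,5). |black|=9
Step 13: on WHITE (10,5): turn R to S, flip to black, move to (11,5). |black|=10
Step 14: on BLACK (11,5): turn L to E, flip to white, move to (11,6). |black|=9
Step 15: on WHITE (11,6): turn R to S, flip to black, move to (12,6). |black|=10
Step 16: on WHITE (12,6): turn R to W, flip to black, move to (12,5). |black|=11
Step 17: on WHITE (12,5): turn R to N, flip to black, move to (11,5). |black|=12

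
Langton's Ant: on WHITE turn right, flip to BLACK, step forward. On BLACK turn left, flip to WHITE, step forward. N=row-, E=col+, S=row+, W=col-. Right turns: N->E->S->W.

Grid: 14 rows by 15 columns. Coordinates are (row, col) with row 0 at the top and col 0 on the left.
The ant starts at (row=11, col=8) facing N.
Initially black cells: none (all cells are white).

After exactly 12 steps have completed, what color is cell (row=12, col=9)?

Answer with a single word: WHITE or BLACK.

Answer: BLACK

Derivation:
Step 1: on WHITE (11,8): turn R to E, flip to black, move to (11,9). |black|=1
Step 2: on WHITE (11,9): turn R to S, flip to black, move to (12,9). |black|=2
Step 3: on WHITE (12,9): turn R to W, flip to black, move to (12,8). |black|=3
Step 4: on WHITE (12,8): turn R to N, flip to black, move to (11,8). |black|=4
Step 5: on BLACK (11,8): turn L to W, flip to white, move to (11,7). |black|=3
Step 6: on WHITE (11,7): turn R to N, flip to black, move to (10,7). |black|=4
Step 7: on WHITE (10,7): turn R to E, flip to black, move to (10,8). |black|=5
Step 8: on WHITE (10,8): turn R to S, flip to black, move to (11,8). |black|=6
Step 9: on WHITE (11,8): turn R to W, flip to black, move to (11,7). |black|=7
Step 10: on BLACK (11,7): turn L to S, flip to white, move to (12,7). |black|=6
Step 11: on WHITE (12,7): turn R to W, flip to black, move to (12,6). |black|=7
Step 12: on WHITE (12,6): turn R to N, flip to black, move to (11,6). |black|=8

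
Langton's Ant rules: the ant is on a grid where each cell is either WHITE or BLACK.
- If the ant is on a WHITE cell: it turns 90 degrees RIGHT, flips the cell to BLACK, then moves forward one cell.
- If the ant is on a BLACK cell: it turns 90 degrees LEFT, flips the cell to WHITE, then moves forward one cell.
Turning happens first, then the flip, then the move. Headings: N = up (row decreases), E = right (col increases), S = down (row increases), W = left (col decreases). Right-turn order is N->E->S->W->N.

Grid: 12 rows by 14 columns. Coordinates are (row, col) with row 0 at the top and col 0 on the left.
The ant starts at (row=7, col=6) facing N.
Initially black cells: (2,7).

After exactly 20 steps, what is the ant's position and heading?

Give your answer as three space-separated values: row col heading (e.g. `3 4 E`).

Step 1: on WHITE (7,6): turn R to E, flip to black, move to (7,7). |black|=2
Step 2: on WHITE (7,7): turn R to S, flip to black, move to (8,7). |black|=3
Step 3: on WHITE (8,7): turn R to W, flip to black, move to (8,6). |black|=4
Step 4: on WHITE (8,6): turn R to N, flip to black, move to (7,6). |black|=5
Step 5: on BLACK (7,6): turn L to W, flip to white, move to (7,5). |black|=4
Step 6: on WHITE (7,5): turn R to N, flip to black, move to (6,5). |black|=5
Step 7: on WHITE (6,5): turn R to E, flip to black, move to (6,6). |black|=6
Step 8: on WHITE (6,6): turn R to S, flip to black, move to (7,6). |black|=7
Step 9: on WHITE (7,6): turn R to W, flip to black, move to (7,5). |black|=8
Step 10: on BLACK (7,5): turn L to S, flip to white, move to (8,5). |black|=7
Step 11: on WHITE (8,5): turn R to W, flip to black, move to (8,4). |black|=8
Step 12: on WHITE (8,4): turn R to N, flip to black, move to (7,4). |black|=9
Step 13: on WHITE (7,4): turn R to E, flip to black, move to (7,5). |black|=10
Step 14: on WHITE (7,5): turn R to S, flip to black, move to (8,5). |black|=11
Step 15: on BLACK (8,5): turn L to E, flip to white, move to (8,6). |black|=10
Step 16: on BLACK (8,6): turn L to N, flip to white, move to (7,6). |black|=9
Step 17: on BLACK (7,6): turn L to W, flip to white, move to (7,5). |black|=8
Step 18: on BLACK (7,5): turn L to S, flip to white, move to (8,5). |black|=7
Step 19: on WHITE (8,5): turn R to W, flip to black, move to (8,4). |black|=8
Step 20: on BLACK (8,4): turn L to S, flip to white, move to (9,4). |black|=7

Answer: 9 4 S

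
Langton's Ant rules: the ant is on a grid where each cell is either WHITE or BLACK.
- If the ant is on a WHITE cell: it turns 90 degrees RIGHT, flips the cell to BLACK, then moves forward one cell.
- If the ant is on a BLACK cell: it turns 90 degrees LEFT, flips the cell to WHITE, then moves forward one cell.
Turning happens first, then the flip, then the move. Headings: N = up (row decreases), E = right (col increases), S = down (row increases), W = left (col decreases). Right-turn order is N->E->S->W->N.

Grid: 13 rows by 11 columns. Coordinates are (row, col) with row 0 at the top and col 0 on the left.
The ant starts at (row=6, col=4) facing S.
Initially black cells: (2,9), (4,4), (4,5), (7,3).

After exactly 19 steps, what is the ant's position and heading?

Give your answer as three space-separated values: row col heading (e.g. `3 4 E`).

Answer: 5 6 E

Derivation:
Step 1: on WHITE (6,4): turn R to W, flip to black, move to (6,3). |black|=5
Step 2: on WHITE (6,3): turn R to N, flip to black, move to (5,3). |black|=6
Step 3: on WHITE (5,3): turn R to E, flip to black, move to (5,4). |black|=7
Step 4: on WHITE (5,4): turn R to S, flip to black, move to (6,4). |black|=8
Step 5: on BLACK (6,4): turn L to E, flip to white, move to (6,5). |black|=7
Step 6: on WHITE (6,5): turn R to S, flip to black, move to (7,5). |black|=8
Step 7: on WHITE (7,5): turn R to W, flip to black, move to (7,4). |black|=9
Step 8: on WHITE (7,4): turn R to N, flip to black, move to (6,4). |black|=10
Step 9: on WHITE (6,4): turn R to E, flip to black, move to (6,5). |black|=11
Step 10: on BLACK (6,5): turn L to N, flip to white, move to (5,5). |black|=10
Step 11: on WHITE (5,5): turn R to E, flip to black, move to (5,6). |black|=11
Step 12: on WHITE (5,6): turn R to S, flip to black, move to (6,6). |black|=12
Step 13: on WHITE (6,6): turn R to W, flip to black, move to (6,5). |black|=13
Step 14: on WHITE (6,5): turn R to N, flip to black, move to (5,5). |black|=14
Step 15: on BLACK (5,5): turn L to W, flip to white, move to (5,4). |black|=13
Step 16: on BLACK (5,4): turn L to S, flip to white, move to (6,4). |black|=12
Step 17: on BLACK (6,4): turn L to E, flip to white, move to (6,5). |black|=11
Step 18: on BLACK (6,5): turn L to N, flip to white, move to (5,5). |black|=10
Step 19: on WHITE (5,5): turn R to E, flip to black, move to (5,6). |black|=11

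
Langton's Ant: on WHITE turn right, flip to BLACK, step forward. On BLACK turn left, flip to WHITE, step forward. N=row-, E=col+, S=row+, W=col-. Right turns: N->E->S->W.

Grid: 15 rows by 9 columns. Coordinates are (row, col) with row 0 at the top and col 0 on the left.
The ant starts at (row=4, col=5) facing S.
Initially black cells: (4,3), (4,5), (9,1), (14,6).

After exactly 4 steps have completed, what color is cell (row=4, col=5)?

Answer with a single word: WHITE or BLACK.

Answer: WHITE

Derivation:
Step 1: on BLACK (4,5): turn L to E, flip to white, move to (4,6). |black|=3
Step 2: on WHITE (4,6): turn R to S, flip to black, move to (5,6). |black|=4
Step 3: on WHITE (5,6): turn R to W, flip to black, move to (5,5). |black|=5
Step 4: on WHITE (5,5): turn R to N, flip to black, move to (4,5). |black|=6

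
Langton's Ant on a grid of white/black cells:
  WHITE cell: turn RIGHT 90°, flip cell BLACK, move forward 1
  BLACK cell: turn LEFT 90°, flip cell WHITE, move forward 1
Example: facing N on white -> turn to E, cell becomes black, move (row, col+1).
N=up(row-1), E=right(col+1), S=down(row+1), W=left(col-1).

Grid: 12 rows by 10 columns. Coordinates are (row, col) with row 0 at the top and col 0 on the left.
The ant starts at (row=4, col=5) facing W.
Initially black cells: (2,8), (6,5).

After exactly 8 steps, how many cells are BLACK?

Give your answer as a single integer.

Answer: 8

Derivation:
Step 1: on WHITE (4,5): turn R to N, flip to black, move to (3,5). |black|=3
Step 2: on WHITE (3,5): turn R to E, flip to black, move to (3,6). |black|=4
Step 3: on WHITE (3,6): turn R to S, flip to black, move to (4,6). |black|=5
Step 4: on WHITE (4,6): turn R to W, flip to black, move to (4,5). |black|=6
Step 5: on BLACK (4,5): turn L to S, flip to white, move to (5,5). |black|=5
Step 6: on WHITE (5,5): turn R to W, flip to black, move to (5,4). |black|=6
Step 7: on WHITE (5,4): turn R to N, flip to black, move to (4,4). |black|=7
Step 8: on WHITE (4,4): turn R to E, flip to black, move to (4,5). |black|=8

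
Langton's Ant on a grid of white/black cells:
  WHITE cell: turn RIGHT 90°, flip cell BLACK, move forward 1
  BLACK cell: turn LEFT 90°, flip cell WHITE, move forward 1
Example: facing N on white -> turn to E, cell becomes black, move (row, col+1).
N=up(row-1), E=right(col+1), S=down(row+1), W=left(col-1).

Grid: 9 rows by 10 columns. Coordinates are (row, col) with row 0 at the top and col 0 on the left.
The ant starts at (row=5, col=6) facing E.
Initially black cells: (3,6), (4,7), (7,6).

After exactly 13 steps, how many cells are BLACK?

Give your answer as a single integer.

Step 1: on WHITE (5,6): turn R to S, flip to black, move to (6,6). |black|=4
Step 2: on WHITE (6,6): turn R to W, flip to black, move to (6,5). |black|=5
Step 3: on WHITE (6,5): turn R to N, flip to black, move to (5,5). |black|=6
Step 4: on WHITE (5,5): turn R to E, flip to black, move to (5,6). |black|=7
Step 5: on BLACK (5,6): turn L to N, flip to white, move to (4,6). |black|=6
Step 6: on WHITE (4,6): turn R to E, flip to black, move to (4,7). |black|=7
Step 7: on BLACK (4,7): turn L to N, flip to white, move to (3,7). |black|=6
Step 8: on WHITE (3,7): turn R to E, flip to black, move to (3,8). |black|=7
Step 9: on WHITE (3,8): turn R to S, flip to black, move to (4,8). |black|=8
Step 10: on WHITE (4,8): turn R to W, flip to black, move to (4,7). |black|=9
Step 11: on WHITE (4,7): turn R to N, flip to black, move to (3,7). |black|=10
Step 12: on BLACK (3,7): turn L to W, flip to white, move to (3,6). |black|=9
Step 13: on BLACK (3,6): turn L to S, flip to white, move to (4,6). |black|=8

Answer: 8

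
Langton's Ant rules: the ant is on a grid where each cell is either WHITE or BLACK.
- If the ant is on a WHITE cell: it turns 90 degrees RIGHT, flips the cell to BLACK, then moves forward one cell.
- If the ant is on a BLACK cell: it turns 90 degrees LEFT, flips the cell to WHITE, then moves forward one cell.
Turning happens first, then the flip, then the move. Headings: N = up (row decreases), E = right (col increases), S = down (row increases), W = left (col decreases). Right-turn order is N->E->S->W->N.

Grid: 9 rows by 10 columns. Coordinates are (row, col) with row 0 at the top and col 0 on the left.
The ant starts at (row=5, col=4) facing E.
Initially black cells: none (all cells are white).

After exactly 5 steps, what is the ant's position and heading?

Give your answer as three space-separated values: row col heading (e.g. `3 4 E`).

Step 1: on WHITE (5,4): turn R to S, flip to black, move to (6,4). |black|=1
Step 2: on WHITE (6,4): turn R to W, flip to black, move to (6,3). |black|=2
Step 3: on WHITE (6,3): turn R to N, flip to black, move to (5,3). |black|=3
Step 4: on WHITE (5,3): turn R to E, flip to black, move to (5,4). |black|=4
Step 5: on BLACK (5,4): turn L to N, flip to white, move to (4,4). |black|=3

Answer: 4 4 N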